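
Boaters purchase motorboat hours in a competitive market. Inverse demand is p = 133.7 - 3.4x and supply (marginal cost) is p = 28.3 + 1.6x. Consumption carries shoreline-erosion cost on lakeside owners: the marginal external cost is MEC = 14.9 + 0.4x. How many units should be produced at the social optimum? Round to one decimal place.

Social marginal benefit = demand − MEC = 118.8 - 3.8x.
Set SMB = MC: 118.8 - 3.8x = 28.3 + 1.6x → x* = 16.7593.

x* = 16.8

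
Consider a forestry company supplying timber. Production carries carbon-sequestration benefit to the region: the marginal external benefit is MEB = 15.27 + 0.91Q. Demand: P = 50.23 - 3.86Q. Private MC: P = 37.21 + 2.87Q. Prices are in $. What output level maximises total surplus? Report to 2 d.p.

Q* = 4.86

Social marginal cost = private MC − MEB = 21.94 + 1.96Q.
Set SMC = demand: 21.94 + 1.96Q = 50.23 - 3.86Q → Q* = 4.8608.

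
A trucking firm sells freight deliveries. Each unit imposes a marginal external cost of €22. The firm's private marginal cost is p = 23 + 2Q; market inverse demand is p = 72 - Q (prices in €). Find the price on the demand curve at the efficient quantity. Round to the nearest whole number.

P = €63

Social marginal cost = private MC + MEC = 45 + 2Q.
Set SMC = demand: 45 + 2Q = 72 - Q → Q* = 9.0000.
Consumer price on the demand curve at Q*: 72 − 1×9.0000 = 63.0000.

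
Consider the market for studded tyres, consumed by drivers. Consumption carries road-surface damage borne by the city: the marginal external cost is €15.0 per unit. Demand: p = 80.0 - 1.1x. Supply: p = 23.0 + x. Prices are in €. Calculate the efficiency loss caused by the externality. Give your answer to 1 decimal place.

Market equilibrium (private): 23.0 + x = 80.0 - 1.1x → x_m = 27.1429.
Social marginal benefit = demand − MEC = 65.0 - 1.1x.
Set SMB = MC: 65.0 - 1.1x = 23.0 + x → x* = 20.0000.
Between x* and x_m the wedge MC − SMB runs linearly from 0 to MEC(x_m), so the loss is a triangle.
DWL = ½ × 7.1429 × 15.0000 = 53.5718.

DWL = €53.6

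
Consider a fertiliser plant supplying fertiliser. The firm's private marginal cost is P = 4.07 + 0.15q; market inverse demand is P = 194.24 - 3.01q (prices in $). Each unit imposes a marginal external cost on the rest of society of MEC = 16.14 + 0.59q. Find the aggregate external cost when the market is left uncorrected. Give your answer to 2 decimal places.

$2039.71

Market equilibrium (private): 4.07 + 0.15q = 194.24 - 3.01q → q_m = 60.1804.
Total external cost = ∫₀^{q_m} (16.14 + 0.59q) dq = 16.14×60.1804 + ½×0.59×60.1804² = 2039.7074.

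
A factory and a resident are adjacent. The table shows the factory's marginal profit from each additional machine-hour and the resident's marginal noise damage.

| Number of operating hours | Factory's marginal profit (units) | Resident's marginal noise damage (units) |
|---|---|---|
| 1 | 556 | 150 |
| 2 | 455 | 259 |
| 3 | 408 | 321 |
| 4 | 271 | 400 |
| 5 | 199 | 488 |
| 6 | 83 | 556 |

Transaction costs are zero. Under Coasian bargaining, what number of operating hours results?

3

Bargaining reaches the level where marginal profit last exceeds marginal noise damage.
That holds through level 3 (408 ≥ 321) but not at 4 (271 < 400).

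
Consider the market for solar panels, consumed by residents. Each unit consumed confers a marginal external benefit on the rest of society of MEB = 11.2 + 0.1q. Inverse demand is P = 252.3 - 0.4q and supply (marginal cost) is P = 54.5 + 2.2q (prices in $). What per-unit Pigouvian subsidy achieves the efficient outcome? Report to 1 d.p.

Social marginal benefit = demand + MEB = 263.5 - 0.3q.
Set SMB = MC: 263.5 - 0.3q = 54.5 + 2.2q → q* = 83.6000.
The Pigouvian subsidy equals MEB at q*: 11.2 + 0.1×83.6000 = 19.5600.

subsidy = $19.6 per unit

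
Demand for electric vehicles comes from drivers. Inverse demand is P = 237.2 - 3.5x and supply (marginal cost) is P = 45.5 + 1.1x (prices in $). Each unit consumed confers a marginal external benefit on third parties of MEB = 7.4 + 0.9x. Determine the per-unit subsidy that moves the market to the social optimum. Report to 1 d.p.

subsidy = $55.8 per unit

Social marginal benefit = demand + MEB = 244.6 - 2.6x.
Set SMB = MC: 244.6 - 2.6x = 45.5 + 1.1x → x* = 53.8108.
The Pigouvian subsidy equals MEB at x*: 7.4 + 0.9×53.8108 = 55.8297.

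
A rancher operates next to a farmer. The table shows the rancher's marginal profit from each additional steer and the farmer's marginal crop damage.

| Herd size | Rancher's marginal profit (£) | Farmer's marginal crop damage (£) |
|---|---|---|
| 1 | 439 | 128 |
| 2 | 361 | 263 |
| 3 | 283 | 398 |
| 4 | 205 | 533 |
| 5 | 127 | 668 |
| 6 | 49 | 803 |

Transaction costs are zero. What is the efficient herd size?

2

Bargaining reaches the level where marginal profit last exceeds marginal crop damage.
That holds through level 2 (361 ≥ 263) but not at 3 (283 < 398).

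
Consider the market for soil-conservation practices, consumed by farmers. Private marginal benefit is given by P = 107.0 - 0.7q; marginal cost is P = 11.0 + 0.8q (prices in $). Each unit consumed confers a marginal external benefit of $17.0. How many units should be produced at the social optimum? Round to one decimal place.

q* = 75.3

Social marginal benefit = demand + MEB = 124.0 - 0.7q.
Set SMB = MC: 124.0 - 0.7q = 11.0 + 0.8q → q* = 75.3333.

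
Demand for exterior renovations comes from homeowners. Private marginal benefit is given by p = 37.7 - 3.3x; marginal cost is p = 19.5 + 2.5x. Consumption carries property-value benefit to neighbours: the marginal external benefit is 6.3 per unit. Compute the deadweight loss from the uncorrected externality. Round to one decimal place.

DWL = 3.4

Market equilibrium (private): 19.5 + 2.5x = 37.7 - 3.3x → x_m = 3.1379.
Social marginal benefit = demand + MEB = 44.0 - 3.3x.
Set SMB = MC: 44.0 - 3.3x = 19.5 + 2.5x → x* = 4.2241.
Between x* and x_m the wedge SMB − MC runs linearly from 0 to MEB(x_m), so the loss is a triangle.
DWL = ½ × 1.0862 × 6.3000 = 3.4215.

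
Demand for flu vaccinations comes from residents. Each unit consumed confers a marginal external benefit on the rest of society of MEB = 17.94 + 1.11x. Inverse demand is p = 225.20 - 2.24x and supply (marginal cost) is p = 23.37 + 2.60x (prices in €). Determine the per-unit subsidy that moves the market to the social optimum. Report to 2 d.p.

Social marginal benefit = demand + MEB = 243.14 - 1.13x.
Set SMB = MC: 243.14 - 1.13x = 23.37 + 2.60x → x* = 58.9196.
The Pigouvian subsidy equals MEB at x*: 17.94 + 1.11×58.9196 = 83.3408.

subsidy = €83.34 per unit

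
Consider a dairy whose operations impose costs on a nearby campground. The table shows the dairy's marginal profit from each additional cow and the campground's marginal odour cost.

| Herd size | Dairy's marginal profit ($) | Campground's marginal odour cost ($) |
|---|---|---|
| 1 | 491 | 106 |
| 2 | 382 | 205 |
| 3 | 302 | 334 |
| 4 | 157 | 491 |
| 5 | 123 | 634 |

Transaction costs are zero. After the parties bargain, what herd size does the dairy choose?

Bargaining reaches the level where marginal profit last exceeds marginal odour cost.
That holds through level 2 (382 ≥ 205) but not at 3 (302 < 334).

2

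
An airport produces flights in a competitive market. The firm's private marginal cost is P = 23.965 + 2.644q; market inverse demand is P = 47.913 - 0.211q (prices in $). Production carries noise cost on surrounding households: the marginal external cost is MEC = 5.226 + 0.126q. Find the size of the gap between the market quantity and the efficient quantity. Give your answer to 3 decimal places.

Market equilibrium (private): 23.965 + 2.644q = 47.913 - 0.211q → q_m = 8.3881.
Social marginal cost = private MC + MEC = 29.191 + 2.770q.
Set SMC = demand: 29.191 + 2.770q = 47.913 - 0.211q → q* = 6.2804.
Gap = |8.3881 − 6.2804| = 2.1077.

2.108 units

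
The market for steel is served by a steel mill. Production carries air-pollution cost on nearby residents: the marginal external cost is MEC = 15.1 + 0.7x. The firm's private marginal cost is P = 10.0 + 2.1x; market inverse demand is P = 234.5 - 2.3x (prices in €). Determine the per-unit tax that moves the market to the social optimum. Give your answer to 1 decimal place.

tax = €43.8 per unit

Social marginal cost = private MC + MEC = 25.1 + 2.8x.
Set SMC = demand: 25.1 + 2.8x = 234.5 - 2.3x → x* = 41.0588.
The Pigouvian tax equals MEC at x*: 15.1 + 0.7×41.0588 = 43.8412.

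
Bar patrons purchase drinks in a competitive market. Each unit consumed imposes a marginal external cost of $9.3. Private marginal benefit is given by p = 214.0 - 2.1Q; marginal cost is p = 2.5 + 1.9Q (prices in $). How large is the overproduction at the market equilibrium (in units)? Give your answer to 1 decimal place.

2.3 units

Market equilibrium (private): 2.5 + 1.9Q = 214.0 - 2.1Q → Q_m = 52.8750.
Social marginal benefit = demand − MEC = 204.7 - 2.1Q.
Set SMB = MC: 204.7 - 2.1Q = 2.5 + 1.9Q → Q* = 50.5500.
Gap = |52.8750 − 50.5500| = 2.3250.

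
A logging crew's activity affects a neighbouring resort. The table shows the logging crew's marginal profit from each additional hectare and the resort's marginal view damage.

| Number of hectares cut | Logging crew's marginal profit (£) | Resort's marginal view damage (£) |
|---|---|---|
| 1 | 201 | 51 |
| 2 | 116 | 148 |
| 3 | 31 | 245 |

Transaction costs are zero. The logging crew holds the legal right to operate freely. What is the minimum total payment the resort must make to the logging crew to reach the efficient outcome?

Left alone the logging crew would choose level 3 (marginal profit stays positive).
Efficient level: k* = 1 (marginal profit ≥ marginal view damage through 1).
The resort must at least cover the logging crew's forgone profit from cutting 3→1: 116 + 31 = 147.

£147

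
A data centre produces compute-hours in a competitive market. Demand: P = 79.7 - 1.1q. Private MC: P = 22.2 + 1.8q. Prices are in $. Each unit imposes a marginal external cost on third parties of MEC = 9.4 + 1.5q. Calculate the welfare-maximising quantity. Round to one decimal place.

q* = 10.9

Social marginal cost = private MC + MEC = 31.6 + 3.3q.
Set SMC = demand: 31.6 + 3.3q = 79.7 - 1.1q → q* = 10.9318.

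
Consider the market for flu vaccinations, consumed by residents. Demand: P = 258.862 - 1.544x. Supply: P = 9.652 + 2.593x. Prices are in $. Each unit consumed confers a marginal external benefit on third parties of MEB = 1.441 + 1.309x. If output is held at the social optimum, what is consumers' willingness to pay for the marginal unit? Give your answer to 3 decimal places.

P = $122.014

Social marginal benefit = demand + MEB = 260.303 - 0.235x.
Set SMB = MC: 260.303 - 0.235x = 9.652 + 2.593x → x* = 88.6319.
Consumer price on the demand curve at x*: 258.862 − 1.544×88.6319 = 122.0143.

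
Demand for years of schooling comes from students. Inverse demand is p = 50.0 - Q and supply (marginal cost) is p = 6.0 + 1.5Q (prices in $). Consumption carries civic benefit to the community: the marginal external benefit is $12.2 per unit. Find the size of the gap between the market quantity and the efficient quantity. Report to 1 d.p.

4.9 units

Market equilibrium (private): 6.0 + 1.5Q = 50.0 - Q → Q_m = 17.6000.
Social marginal benefit = demand + MEB = 62.2 - Q.
Set SMB = MC: 62.2 - Q = 6.0 + 1.5Q → Q* = 22.4800.
Gap = |17.6000 − 22.4800| = 4.8800.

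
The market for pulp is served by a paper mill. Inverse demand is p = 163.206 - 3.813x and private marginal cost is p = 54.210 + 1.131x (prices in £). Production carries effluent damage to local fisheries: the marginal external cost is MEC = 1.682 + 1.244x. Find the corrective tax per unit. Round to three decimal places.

Social marginal cost = private MC + MEC = 55.892 + 2.375x.
Set SMC = demand: 55.892 + 2.375x = 163.206 - 3.813x → x* = 17.3423.
The Pigouvian tax equals MEC at x*: 1.682 + 1.244×17.3423 = 23.2558.

tax = £23.256 per unit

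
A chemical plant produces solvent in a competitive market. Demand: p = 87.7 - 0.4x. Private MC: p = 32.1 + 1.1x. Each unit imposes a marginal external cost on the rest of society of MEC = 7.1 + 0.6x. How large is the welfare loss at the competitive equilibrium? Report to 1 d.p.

Market equilibrium (private): 32.1 + 1.1x = 87.7 - 0.4x → x_m = 37.0667.
Social marginal cost = private MC + MEC = 39.2 + 1.7x.
Set SMC = demand: 39.2 + 1.7x = 87.7 - 0.4x → x* = 23.0952.
The loss is the area between SMC and demand from x* to x_m; with linear curves that's a triangle of height MEC(x_m).
DWL = ½ × 13.9715 × 29.3400 = 204.9619.

DWL = 205.0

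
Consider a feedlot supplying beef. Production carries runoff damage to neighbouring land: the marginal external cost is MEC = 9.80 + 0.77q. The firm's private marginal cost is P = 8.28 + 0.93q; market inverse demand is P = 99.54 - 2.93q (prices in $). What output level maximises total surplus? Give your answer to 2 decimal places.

Social marginal cost = private MC + MEC = 18.08 + 1.70q.
Set SMC = demand: 18.08 + 1.70q = 99.54 - 2.93q → q* = 17.5940.

q* = 17.59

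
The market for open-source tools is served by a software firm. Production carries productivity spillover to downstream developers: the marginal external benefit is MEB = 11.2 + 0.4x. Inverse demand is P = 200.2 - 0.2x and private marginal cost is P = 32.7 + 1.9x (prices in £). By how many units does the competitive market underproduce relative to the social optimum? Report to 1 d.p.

25.4 units

Market equilibrium (private): 32.7 + 1.9x = 200.2 - 0.2x → x_m = 79.7619.
Social marginal cost = private MC − MEB = 21.5 + 1.5x.
Set SMC = demand: 21.5 + 1.5x = 200.2 - 0.2x → x* = 105.1176.
Gap = |79.7619 − 105.1176| = 25.3557.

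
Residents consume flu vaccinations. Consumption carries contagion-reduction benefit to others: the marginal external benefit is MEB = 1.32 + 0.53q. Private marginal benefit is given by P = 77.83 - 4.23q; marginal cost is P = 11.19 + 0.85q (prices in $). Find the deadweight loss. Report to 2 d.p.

DWL = $7.52

Market equilibrium (private): 11.19 + 0.85q = 77.83 - 4.23q → q_m = 13.1181.
Social marginal benefit = demand + MEB = 79.15 - 3.70q.
Set SMB = MC: 79.15 - 3.70q = 11.19 + 0.85q → q* = 14.9363.
Height of the DWL triangle at q_m is SMB(q_m) − MC(q_m) = MEB(q_m) = 8.2726.
DWL = ½ × 1.8182 × 8.2726 = 7.5206.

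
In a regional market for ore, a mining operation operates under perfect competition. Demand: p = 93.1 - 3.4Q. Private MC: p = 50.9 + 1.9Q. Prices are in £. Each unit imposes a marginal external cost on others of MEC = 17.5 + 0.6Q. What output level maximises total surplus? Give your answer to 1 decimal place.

Q* = 4.2

Social marginal cost = private MC + MEC = 68.4 + 2.5Q.
Set SMC = demand: 68.4 + 2.5Q = 93.1 - 3.4Q → Q* = 4.1864.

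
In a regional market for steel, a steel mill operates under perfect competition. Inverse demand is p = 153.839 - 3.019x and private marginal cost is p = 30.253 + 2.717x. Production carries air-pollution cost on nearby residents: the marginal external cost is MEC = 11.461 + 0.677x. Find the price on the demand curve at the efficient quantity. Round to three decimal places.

Social marginal cost = private MC + MEC = 41.714 + 3.394x.
Set SMC = demand: 41.714 + 3.394x = 153.839 - 3.019x → x* = 17.4840.
Consumer price on the demand curve at x*: 153.839 − 3.019×17.4840 = 101.0548.

P = 101.055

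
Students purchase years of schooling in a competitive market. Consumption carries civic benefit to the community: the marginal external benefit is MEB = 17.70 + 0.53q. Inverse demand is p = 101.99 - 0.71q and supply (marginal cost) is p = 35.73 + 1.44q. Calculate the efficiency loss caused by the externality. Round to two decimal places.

DWL = 357.50

Market equilibrium (private): 35.73 + 1.44q = 101.99 - 0.71q → q_m = 30.8186.
Social marginal benefit = demand + MEB = 119.69 - 0.18q.
Set SMB = MC: 119.69 - 0.18q = 35.73 + 1.44q → q* = 51.8272.
The loss is the area between SMB and MC from q* to q_m; with linear curves that's a triangle of height MEB(q_m).
DWL = ½ × 21.0086 × 34.0339 = 357.5023.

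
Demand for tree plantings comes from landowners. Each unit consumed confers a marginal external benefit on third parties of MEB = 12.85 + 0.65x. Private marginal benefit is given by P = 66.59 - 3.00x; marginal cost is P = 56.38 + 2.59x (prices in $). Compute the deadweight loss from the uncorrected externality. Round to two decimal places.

DWL = $19.94

Market equilibrium (private): 56.38 + 2.59x = 66.59 - 3.00x → x_m = 1.8265.
Social marginal benefit = demand + MEB = 79.44 - 2.35x.
Set SMB = MC: 79.44 - 2.35x = 56.38 + 2.59x → x* = 4.6680.
Height of the DWL triangle at x_m is SMB(x_m) − MC(x_m) = MEB(x_m) = 14.0372.
DWL = ½ × 2.8415 × 14.0372 = 19.9434.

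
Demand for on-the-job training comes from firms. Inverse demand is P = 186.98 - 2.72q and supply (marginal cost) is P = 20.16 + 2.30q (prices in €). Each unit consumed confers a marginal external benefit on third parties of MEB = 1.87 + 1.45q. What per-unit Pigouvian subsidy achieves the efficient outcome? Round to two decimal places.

subsidy = €70.39 per unit

Social marginal benefit = demand + MEB = 188.85 - 1.27q.
Set SMB = MC: 188.85 - 1.27q = 20.16 + 2.30q → q* = 47.2521.
The Pigouvian subsidy equals MEB at q*: 1.87 + 1.45×47.2521 = 70.3855.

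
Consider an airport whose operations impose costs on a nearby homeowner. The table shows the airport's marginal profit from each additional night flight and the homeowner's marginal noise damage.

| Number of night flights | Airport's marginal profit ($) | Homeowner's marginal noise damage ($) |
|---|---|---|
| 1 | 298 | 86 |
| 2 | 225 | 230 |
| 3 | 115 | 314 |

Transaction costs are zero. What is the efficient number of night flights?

1

Bargaining reaches the level where marginal profit last exceeds marginal noise damage.
That holds through level 1 (298 ≥ 86) but not at 2 (225 < 230).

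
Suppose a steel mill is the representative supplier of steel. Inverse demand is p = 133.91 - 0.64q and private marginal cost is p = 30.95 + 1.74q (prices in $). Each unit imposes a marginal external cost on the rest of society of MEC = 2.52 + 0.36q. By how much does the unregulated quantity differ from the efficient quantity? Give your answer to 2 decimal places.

Market equilibrium (private): 30.95 + 1.74q = 133.91 - 0.64q → q_m = 43.2605.
Social marginal cost = private MC + MEC = 33.47 + 2.10q.
Set SMC = demand: 33.47 + 2.10q = 133.91 - 0.64q → q* = 36.6569.
Gap = |43.2605 − 36.6569| = 6.6036.

6.60 units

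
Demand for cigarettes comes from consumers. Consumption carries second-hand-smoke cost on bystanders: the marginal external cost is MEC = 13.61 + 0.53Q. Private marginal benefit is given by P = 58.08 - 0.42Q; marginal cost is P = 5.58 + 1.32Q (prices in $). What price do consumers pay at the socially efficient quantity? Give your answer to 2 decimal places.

Social marginal benefit = demand − MEC = 44.47 - 0.95Q.
Set SMB = MC: 44.47 - 0.95Q = 5.58 + 1.32Q → Q* = 17.1322.
Consumer price on the demand curve at Q*: 58.08 − 0.42×17.1322 = 50.8845.

P = $50.88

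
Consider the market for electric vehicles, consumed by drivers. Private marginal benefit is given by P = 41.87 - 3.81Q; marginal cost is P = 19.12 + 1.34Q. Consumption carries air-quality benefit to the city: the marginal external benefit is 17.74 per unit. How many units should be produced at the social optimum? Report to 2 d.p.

Q* = 7.86

Social marginal benefit = demand + MEB = 59.61 - 3.81Q.
Set SMB = MC: 59.61 - 3.81Q = 19.12 + 1.34Q → Q* = 7.8621.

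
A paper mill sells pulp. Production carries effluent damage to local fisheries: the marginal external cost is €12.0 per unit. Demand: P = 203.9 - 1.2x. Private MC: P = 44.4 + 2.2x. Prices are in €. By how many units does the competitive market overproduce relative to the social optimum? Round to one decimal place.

3.5 units

Market equilibrium (private): 44.4 + 2.2x = 203.9 - 1.2x → x_m = 46.9118.
Social marginal cost = private MC + MEC = 56.4 + 2.2x.
Set SMC = demand: 56.4 + 2.2x = 203.9 - 1.2x → x* = 43.3824.
Gap = |46.9118 − 43.3824| = 3.5294.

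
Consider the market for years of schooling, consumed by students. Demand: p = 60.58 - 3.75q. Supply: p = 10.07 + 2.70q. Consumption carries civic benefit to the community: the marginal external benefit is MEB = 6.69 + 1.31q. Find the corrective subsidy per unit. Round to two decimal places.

Social marginal benefit = demand + MEB = 67.27 - 2.44q.
Set SMB = MC: 67.27 - 2.44q = 10.07 + 2.70q → q* = 11.1284.
The Pigouvian subsidy equals MEB at q*: 6.69 + 1.31×11.1284 = 21.2682.

subsidy = 21.27 per unit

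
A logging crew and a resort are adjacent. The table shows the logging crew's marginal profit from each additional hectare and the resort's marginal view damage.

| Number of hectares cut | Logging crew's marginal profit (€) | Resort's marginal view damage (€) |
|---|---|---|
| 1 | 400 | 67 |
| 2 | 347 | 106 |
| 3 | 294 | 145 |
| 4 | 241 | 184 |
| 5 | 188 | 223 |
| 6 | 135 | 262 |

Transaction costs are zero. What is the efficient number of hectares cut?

Bargaining reaches the level where marginal profit last exceeds marginal view damage.
That holds through level 4 (241 ≥ 184) but not at 5 (188 < 223).

4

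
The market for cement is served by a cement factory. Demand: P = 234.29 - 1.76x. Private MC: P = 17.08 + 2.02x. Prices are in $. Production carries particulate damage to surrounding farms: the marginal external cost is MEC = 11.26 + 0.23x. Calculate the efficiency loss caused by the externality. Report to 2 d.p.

Market equilibrium (private): 17.08 + 2.02x = 234.29 - 1.76x → x_m = 57.4630.
Social marginal cost = private MC + MEC = 28.34 + 2.25x.
Set SMC = demand: 28.34 + 2.25x = 234.29 - 1.76x → x* = 51.3591.
The welfare-loss triangle has base |x_m − x*| and height MEC(x_m) (the vertical gap between SMC and demand is zero at x* and MEC at x_m).
DWL = ½ × 6.1039 × 24.4765 = 74.7011.

DWL = $74.70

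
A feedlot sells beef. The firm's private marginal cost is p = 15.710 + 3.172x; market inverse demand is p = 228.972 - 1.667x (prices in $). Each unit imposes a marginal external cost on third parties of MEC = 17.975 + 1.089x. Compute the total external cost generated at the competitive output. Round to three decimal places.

$1849.766

Market equilibrium (private): 15.710 + 3.172x = 228.972 - 1.667x → x_m = 44.0715.
Total external cost = ∫₀^{x_m} (17.975 + 1.089x) dx = 17.975×44.0715 + ½×1.089×44.0715² = 1849.7660.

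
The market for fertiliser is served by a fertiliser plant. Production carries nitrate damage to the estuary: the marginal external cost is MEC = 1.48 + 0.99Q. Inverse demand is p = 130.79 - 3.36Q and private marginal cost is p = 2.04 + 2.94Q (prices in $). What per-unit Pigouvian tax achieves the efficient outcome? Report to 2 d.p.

tax = $18.76 per unit

Social marginal cost = private MC + MEC = 3.52 + 3.93Q.
Set SMC = demand: 3.52 + 3.93Q = 130.79 - 3.36Q → Q* = 17.4582.
The Pigouvian tax equals MEC at Q*: 1.48 + 0.99×17.4582 = 18.7636.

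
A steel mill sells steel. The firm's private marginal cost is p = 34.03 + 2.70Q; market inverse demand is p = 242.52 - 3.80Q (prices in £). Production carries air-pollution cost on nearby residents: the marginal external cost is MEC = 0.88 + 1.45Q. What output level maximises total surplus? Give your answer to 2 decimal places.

Q* = 26.11

Social marginal cost = private MC + MEC = 34.91 + 4.15Q.
Set SMC = demand: 34.91 + 4.15Q = 242.52 - 3.80Q → Q* = 26.1145.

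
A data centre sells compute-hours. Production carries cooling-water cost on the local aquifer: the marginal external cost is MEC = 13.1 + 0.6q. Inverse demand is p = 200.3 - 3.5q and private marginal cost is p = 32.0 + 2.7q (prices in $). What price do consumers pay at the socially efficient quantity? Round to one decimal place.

Social marginal cost = private MC + MEC = 45.1 + 3.3q.
Set SMC = demand: 45.1 + 3.3q = 200.3 - 3.5q → q* = 22.8235.
Consumer price on the demand curve at q*: 200.3 − 3.5×22.8235 = 120.4178.

P = $120.4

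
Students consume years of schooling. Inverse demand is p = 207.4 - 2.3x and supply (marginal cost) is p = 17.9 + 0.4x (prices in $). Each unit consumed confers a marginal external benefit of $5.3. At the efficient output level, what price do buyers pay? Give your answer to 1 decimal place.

Social marginal benefit = demand + MEB = 212.7 - 2.3x.
Set SMB = MC: 212.7 - 2.3x = 17.9 + 0.4x → x* = 72.1481.
Consumer price on the demand curve at x*: 207.4 − 2.3×72.1481 = 41.4594.

P = $41.5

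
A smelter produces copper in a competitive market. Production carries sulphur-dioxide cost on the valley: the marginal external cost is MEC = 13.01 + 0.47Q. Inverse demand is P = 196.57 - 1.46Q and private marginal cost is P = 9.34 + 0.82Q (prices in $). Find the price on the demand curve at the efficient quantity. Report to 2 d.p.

P = $104.08

Social marginal cost = private MC + MEC = 22.35 + 1.29Q.
Set SMC = demand: 22.35 + 1.29Q = 196.57 - 1.46Q → Q* = 63.3527.
Consumer price on the demand curve at Q*: 196.57 − 1.46×63.3527 = 104.0751.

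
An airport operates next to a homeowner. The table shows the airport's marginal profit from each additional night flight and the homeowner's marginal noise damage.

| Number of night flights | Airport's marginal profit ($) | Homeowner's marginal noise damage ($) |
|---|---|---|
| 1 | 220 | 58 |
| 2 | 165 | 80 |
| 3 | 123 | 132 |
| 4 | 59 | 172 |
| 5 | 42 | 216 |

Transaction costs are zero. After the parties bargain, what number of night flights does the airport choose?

Bargaining reaches the level where marginal profit last exceeds marginal noise damage.
That holds through level 2 (165 ≥ 80) but not at 3 (123 < 132).

2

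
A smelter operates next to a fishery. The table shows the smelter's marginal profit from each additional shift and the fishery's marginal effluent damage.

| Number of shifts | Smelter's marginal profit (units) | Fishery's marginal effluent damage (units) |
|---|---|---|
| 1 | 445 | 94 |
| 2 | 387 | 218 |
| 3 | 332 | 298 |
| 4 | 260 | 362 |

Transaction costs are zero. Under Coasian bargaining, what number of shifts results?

Bargaining reaches the level where marginal profit last exceeds marginal effluent damage.
That holds through level 3 (332 ≥ 298) but not at 4 (260 < 362).

3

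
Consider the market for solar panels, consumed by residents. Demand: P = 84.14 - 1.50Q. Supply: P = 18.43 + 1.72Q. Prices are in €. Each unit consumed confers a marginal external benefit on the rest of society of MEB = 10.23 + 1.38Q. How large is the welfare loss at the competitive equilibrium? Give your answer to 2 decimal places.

DWL = €400.52

Market equilibrium (private): 18.43 + 1.72Q = 84.14 - 1.50Q → Q_m = 20.4068.
Social marginal benefit = demand + MEB = 94.37 - 0.12Q.
Set SMB = MC: 94.37 - 0.12Q = 18.43 + 1.72Q → Q* = 41.2717.
Between Q* and Q_m the wedge SMB − MC runs linearly from 0 to MEB(Q_m), so the loss is a triangle.
DWL = ½ × 20.8649 × 38.3914 = 400.5164.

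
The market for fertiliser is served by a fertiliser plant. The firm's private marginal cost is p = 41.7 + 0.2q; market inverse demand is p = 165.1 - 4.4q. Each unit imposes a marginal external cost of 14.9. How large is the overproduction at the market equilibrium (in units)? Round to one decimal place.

3.2 units

Market equilibrium (private): 41.7 + 0.2q = 165.1 - 4.4q → q_m = 26.8261.
Social marginal cost = private MC + MEC = 56.6 + 0.2q.
Set SMC = demand: 56.6 + 0.2q = 165.1 - 4.4q → q* = 23.5870.
Gap = |26.8261 − 23.5870| = 3.2391.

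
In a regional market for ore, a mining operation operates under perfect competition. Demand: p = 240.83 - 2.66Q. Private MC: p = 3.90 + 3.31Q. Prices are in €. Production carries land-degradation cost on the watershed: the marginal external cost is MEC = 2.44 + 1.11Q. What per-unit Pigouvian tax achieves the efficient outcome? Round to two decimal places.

Social marginal cost = private MC + MEC = 6.34 + 4.42Q.
Set SMC = demand: 6.34 + 4.42Q = 240.83 - 2.66Q → Q* = 33.1201.
The Pigouvian tax equals MEC at Q*: 2.44 + 1.11×33.1201 = 39.2033.

tax = €39.20 per unit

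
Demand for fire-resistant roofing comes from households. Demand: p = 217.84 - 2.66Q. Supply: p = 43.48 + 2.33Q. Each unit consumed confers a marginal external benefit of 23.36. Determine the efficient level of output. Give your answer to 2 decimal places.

Social marginal benefit = demand + MEB = 241.20 - 2.66Q.
Set SMB = MC: 241.20 - 2.66Q = 43.48 + 2.33Q → Q* = 39.6232.

Q* = 39.62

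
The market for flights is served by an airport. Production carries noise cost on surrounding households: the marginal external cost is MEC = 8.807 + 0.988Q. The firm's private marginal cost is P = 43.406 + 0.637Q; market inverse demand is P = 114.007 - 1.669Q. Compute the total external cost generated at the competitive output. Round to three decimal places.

732.689

Market equilibrium (private): 43.406 + 0.637Q = 114.007 - 1.669Q → Q_m = 30.6162.
Total external cost = ∫₀^{Q_m} (8.807 + 0.988Q) dQ = 8.807×30.6162 + ½×0.988×30.6162² = 732.6886.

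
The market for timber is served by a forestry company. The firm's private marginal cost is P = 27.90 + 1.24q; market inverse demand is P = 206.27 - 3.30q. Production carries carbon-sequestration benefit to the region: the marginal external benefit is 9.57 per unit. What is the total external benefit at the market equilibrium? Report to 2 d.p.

375.99

Market equilibrium (private): 27.90 + 1.24q = 206.27 - 3.30q → q_m = 39.2885.
Total external benefit = MEB × q_m = 9.57 × 39.2885 = 375.9909.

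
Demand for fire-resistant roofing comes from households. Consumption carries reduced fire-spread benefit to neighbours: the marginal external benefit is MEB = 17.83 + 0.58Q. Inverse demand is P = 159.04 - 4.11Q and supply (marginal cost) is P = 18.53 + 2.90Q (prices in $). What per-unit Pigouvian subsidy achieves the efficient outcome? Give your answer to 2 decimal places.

subsidy = $32.11 per unit

Social marginal benefit = demand + MEB = 176.87 - 3.53Q.
Set SMB = MC: 176.87 - 3.53Q = 18.53 + 2.90Q → Q* = 24.6252.
The Pigouvian subsidy equals MEB at Q*: 17.83 + 0.58×24.6252 = 32.1126.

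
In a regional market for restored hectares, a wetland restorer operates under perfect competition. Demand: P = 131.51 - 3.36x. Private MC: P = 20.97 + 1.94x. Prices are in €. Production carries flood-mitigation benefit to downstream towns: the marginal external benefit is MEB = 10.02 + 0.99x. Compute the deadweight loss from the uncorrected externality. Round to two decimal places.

Market equilibrium (private): 20.97 + 1.94x = 131.51 - 3.36x → x_m = 20.8566.
Social marginal cost = private MC − MEB = 10.95 + 0.95x.
Set SMC = demand: 10.95 + 0.95x = 131.51 - 3.36x → x* = 27.9722.
Between x* and x_m the wedge demand − SMC runs linearly from 0 to MEB(x_m), so the loss is a triangle.
DWL = ½ × 7.1156 × 30.6680 = 109.1106.

DWL = €109.11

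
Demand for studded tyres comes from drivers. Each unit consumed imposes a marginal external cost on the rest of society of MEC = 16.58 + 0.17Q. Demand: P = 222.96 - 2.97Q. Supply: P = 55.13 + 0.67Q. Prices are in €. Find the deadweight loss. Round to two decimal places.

Market equilibrium (private): 55.13 + 0.67Q = 222.96 - 2.97Q → Q_m = 46.1071.
Social marginal benefit = demand − MEC = 206.38 - 3.14Q.
Set SMB = MC: 206.38 - 3.14Q = 55.13 + 0.67Q → Q* = 39.6982.
The welfare-loss triangle has base |Q_m − Q*| and height MEC(Q_m) (the vertical gap between SMB and MC is zero at Q* and MEC at Q_m).
DWL = ½ × 6.4089 × 24.4182 = 78.2469.

DWL = €78.25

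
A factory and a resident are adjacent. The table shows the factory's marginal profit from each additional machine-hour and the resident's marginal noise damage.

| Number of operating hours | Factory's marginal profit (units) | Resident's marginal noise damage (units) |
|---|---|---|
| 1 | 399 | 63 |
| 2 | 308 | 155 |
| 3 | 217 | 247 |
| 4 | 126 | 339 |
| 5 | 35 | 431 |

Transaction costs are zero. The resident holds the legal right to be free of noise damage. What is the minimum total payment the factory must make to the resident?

218

Efficient level: marginal profit ≥ marginal noise damage through level 2, so k* = 2.
With the resident holding the right, the factory must at least compensate total damage at k*: 63 + 155 = 218.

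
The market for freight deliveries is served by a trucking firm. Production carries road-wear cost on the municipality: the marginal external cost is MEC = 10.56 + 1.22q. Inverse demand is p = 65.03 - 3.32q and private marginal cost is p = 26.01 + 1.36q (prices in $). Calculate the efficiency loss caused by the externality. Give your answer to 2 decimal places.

DWL = $36.42

Market equilibrium (private): 26.01 + 1.36q = 65.03 - 3.32q → q_m = 8.3376.
Social marginal cost = private MC + MEC = 36.57 + 2.58q.
Set SMC = demand: 36.57 + 2.58q = 65.03 - 3.32q → q* = 4.8237.
Between q* and q_m the wedge SMC − demand runs linearly from 0 to MEC(q_m), so the loss is a triangle.
DWL = ½ × 3.5139 × 20.7319 = 36.4249.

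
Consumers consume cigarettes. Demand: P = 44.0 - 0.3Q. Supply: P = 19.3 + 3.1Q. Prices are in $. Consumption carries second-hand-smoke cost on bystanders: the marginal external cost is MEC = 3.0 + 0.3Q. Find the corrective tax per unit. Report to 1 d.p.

tax = $4.8 per unit

Social marginal benefit = demand − MEC = 41.0 - 0.6Q.
Set SMB = MC: 41.0 - 0.6Q = 19.3 + 3.1Q → Q* = 5.8649.
The Pigouvian tax equals MEC at Q*: 3.0 + 0.3×5.8649 = 4.7595.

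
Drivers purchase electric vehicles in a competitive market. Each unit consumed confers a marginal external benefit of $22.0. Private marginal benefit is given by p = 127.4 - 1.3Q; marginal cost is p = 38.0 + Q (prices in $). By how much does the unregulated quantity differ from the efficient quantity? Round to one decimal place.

9.6 units

Market equilibrium (private): 38.0 + Q = 127.4 - 1.3Q → Q_m = 38.8696.
Social marginal benefit = demand + MEB = 149.4 - 1.3Q.
Set SMB = MC: 149.4 - 1.3Q = 38.0 + Q → Q* = 48.4348.
Gap = |38.8696 − 48.4348| = 9.5652.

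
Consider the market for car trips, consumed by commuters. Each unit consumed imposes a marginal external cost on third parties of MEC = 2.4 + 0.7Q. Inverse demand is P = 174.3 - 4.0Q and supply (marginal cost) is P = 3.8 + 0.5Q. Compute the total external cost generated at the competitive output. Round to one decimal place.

Market equilibrium (private): 3.8 + 0.5Q = 174.3 - 4.0Q → Q_m = 37.8889.
Total external cost = ∫₀^{Q_m} (2.4 + 0.7Q) dQ = 2.4×37.8889 + ½×0.7×37.8889² = 593.3824.

593.4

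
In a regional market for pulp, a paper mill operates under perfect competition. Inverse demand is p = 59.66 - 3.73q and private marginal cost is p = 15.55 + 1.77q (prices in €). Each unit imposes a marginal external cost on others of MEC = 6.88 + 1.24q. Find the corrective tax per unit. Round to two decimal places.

tax = €13.73 per unit

Social marginal cost = private MC + MEC = 22.43 + 3.01q.
Set SMC = demand: 22.43 + 3.01q = 59.66 - 3.73q → q* = 5.5237.
The Pigouvian tax equals MEC at q*: 6.88 + 1.24×5.5237 = 13.7294.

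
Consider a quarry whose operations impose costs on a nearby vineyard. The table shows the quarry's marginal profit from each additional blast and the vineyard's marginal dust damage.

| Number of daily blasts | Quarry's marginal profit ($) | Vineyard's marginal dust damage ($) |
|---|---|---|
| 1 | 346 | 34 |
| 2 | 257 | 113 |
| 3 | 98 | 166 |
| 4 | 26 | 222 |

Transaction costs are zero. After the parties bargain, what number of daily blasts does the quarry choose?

2

Bargaining reaches the level where marginal profit last exceeds marginal dust damage.
That holds through level 2 (257 ≥ 113) but not at 3 (98 < 166).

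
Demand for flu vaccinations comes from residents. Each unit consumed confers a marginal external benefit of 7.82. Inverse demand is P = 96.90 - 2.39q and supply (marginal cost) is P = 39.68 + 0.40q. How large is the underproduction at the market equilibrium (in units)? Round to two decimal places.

Market equilibrium (private): 39.68 + 0.40q = 96.90 - 2.39q → q_m = 20.5090.
Social marginal benefit = demand + MEB = 104.72 - 2.39q.
Set SMB = MC: 104.72 - 2.39q = 39.68 + 0.40q → q* = 23.3118.
Gap = |20.5090 − 23.3118| = 2.8028.

2.80 units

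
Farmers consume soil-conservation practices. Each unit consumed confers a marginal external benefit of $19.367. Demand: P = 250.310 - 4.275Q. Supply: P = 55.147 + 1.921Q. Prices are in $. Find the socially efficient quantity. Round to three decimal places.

Social marginal benefit = demand + MEB = 269.677 - 4.275Q.
Set SMB = MC: 269.677 - 4.275Q = 55.147 + 1.921Q → Q* = 34.6240.

Q* = 34.624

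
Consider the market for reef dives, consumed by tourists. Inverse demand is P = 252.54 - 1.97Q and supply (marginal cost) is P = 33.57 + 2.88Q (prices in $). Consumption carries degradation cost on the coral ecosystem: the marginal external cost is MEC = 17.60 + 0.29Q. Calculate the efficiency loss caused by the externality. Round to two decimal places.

Market equilibrium (private): 33.57 + 2.88Q = 252.54 - 1.97Q → Q_m = 45.1485.
Social marginal benefit = demand − MEC = 234.94 - 2.26Q.
Set SMB = MC: 234.94 - 2.26Q = 33.57 + 2.88Q → Q* = 39.1770.
The loss is the area between SMB and MC from Q* to Q_m; with linear curves that's a triangle of height MEC(Q_m).
DWL = ½ × 5.9715 × 30.6931 = 91.6419.

DWL = $91.64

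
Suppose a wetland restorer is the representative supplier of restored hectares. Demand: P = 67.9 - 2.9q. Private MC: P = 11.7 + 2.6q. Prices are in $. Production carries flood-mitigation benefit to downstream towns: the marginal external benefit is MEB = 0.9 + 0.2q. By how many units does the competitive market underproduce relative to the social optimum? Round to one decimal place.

0.6 units

Market equilibrium (private): 11.7 + 2.6q = 67.9 - 2.9q → q_m = 10.2182.
Social marginal cost = private MC − MEB = 10.8 + 2.4q.
Set SMC = demand: 10.8 + 2.4q = 67.9 - 2.9q → q* = 10.7736.
Gap = |10.2182 − 10.7736| = 0.5554.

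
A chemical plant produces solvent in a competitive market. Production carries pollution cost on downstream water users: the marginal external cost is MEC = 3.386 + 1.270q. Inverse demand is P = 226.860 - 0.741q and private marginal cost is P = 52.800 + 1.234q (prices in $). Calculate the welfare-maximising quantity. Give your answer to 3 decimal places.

q* = 52.596

Social marginal cost = private MC + MEC = 56.186 + 2.504q.
Set SMC = demand: 56.186 + 2.504q = 226.860 - 0.741q → q* = 52.5960.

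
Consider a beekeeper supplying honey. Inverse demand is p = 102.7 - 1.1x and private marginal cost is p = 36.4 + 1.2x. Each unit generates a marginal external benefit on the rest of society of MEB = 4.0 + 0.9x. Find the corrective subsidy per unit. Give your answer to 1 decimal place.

Social marginal cost = private MC − MEB = 32.4 + 0.3x.
Set SMC = demand: 32.4 + 0.3x = 102.7 - 1.1x → x* = 50.2143.
The Pigouvian subsidy equals MEB at x*: 4.0 + 0.9×50.2143 = 49.1929.

subsidy = 49.2 per unit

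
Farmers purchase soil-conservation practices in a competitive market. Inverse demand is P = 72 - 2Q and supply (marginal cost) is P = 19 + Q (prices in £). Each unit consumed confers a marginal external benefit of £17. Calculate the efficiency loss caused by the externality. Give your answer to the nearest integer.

Market equilibrium (private): 19 + Q = 72 - 2Q → Q_m = 17.6667.
Social marginal benefit = demand + MEB = 89 - 2Q.
Set SMB = MC: 89 - 2Q = 19 + Q → Q* = 23.3333.
The welfare-loss triangle has base |Q_m − Q*| and height MEB(Q_m) (the vertical gap between SMB and MC is zero at Q* and MEB at Q_m).
DWL = ½ × 5.6666 × 17.0000 = 48.1661.

DWL = £48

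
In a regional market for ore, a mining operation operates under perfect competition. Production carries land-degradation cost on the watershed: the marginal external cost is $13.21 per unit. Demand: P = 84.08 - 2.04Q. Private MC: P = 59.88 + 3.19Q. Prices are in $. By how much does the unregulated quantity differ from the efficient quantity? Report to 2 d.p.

Market equilibrium (private): 59.88 + 3.19Q = 84.08 - 2.04Q → Q_m = 4.6272.
Social marginal cost = private MC + MEC = 73.09 + 3.19Q.
Set SMC = demand: 73.09 + 3.19Q = 84.08 - 2.04Q → Q* = 2.1013.
Gap = |4.6272 − 2.1013| = 2.5259.

2.53 units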